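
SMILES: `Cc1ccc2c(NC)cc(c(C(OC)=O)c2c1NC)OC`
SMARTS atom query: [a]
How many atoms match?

10

The query [a] means: a matches any aromatic atom.
Check the 21 heavy atoms by environment: 10× c (aromatic) → match; 2× N → no; 6× C → no; 3× O → no.
That gives 10 matching atoms.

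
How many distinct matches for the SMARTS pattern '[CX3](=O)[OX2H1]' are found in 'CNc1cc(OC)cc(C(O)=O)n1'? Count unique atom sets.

1

[CX3](=O)[OX2H1] is the SMARTS for a carboxylic acid: an sp2 carbon double-bonded to O and single-bonded to an -OH oxygen.
Exactly one fragment in the molecule meets all constraints, giving 1 match.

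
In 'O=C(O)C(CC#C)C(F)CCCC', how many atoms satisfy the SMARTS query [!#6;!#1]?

The query [!#6;!#1] means: not carbon and not hydrogen — any heteroatom.
Check the 13 heavy atoms by environment: 10× C → no; 2× O → match; 1× F → match.
Summing the matching environments: 2 + 1 = 3 matching atoms.

3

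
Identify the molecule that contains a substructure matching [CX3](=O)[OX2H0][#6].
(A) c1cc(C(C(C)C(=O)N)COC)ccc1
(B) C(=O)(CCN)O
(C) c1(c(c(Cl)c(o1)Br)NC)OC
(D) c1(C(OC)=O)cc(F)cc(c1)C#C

[CX3](=O)[OX2H0][#6] describes a carbonyl carbon bonded to an oxygen that is itself bonded to carbon (no H on that O) (an ester).
(A) has a primary amide (-C(=O)NH2) but the carbonyl is bonded to N, not to an O-C linkage.
(B) has a carboxylic acid group (-C(=O)OH) but the singly-bonded O carries H (OX2H1, not H0).
(C) has a methoxy ether (-OCH3) but the ether oxygen is not adjacent to a C=O carbon.
(D) contains a methyl-ester group (-C(=O)OCH3), which satisfies every atom and bond constraint.
So the answer is (D).

D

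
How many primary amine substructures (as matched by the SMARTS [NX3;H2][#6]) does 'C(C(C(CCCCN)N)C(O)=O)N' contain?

[NX3;H2][#6] is the SMARTS for a primary amine: a trivalent nitrogen with two H attached to carbon.
The molecule carries 3 separate instances of a primary amino group (-NH2) meeting every constraint; each maps to a distinct set of atoms, giving 3 matches.

3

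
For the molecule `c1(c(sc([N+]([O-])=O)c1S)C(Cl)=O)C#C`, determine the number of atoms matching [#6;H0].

The query [#6;H0] means: any carbon with no attached hydrogen.
Check the 14 heavy atoms by environment: 1× s (aromatic, H0) → no; 4× c (aromatic, H0) → match; 2× C (H0) → match; 1× C (H1) → no; 1× S (H1) → no; 1× N (charge +1, H0) → no; 1× O (charge -1, H0) → no; 2× O (H0) → no; 1× Cl (H0) → no.
Summing the matching environments: 4 + 2 = 6 matching atoms.

6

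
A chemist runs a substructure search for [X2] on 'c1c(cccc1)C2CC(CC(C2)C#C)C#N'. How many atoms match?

3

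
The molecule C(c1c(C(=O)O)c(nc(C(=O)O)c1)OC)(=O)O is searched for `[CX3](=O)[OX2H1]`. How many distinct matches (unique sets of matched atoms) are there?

[CX3](=O)[OX2H1] is the SMARTS for a carboxylic acid: an sp2 carbon double-bonded to O and single-bonded to an -OH oxygen.
The molecule carries 3 separate instances of a carboxylic acid group (-C(=O)OH) meeting every constraint; each maps to a distinct set of atoms, giving 3 matches.

3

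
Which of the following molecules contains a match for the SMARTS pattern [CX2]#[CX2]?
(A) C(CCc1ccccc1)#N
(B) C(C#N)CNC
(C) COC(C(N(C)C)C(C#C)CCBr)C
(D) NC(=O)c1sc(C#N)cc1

C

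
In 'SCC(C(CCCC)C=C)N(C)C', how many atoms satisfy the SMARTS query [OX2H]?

0

The query [OX2H] means: aliphatic oxygen with two connections, one of which is H — an -OH oxygen.
Check the 13 heavy atoms by environment: 3× C (H3, X4) → no; 4× C (H2, X4) → no; 2× C (H1, X4) → no; 1× C (H1, X3) → no; 1× C (H2, X3) → no; 1× S (H1, X2) → no; 1× N (H0, X3) → no.
No environment satisfies the query, so 0 matching atoms.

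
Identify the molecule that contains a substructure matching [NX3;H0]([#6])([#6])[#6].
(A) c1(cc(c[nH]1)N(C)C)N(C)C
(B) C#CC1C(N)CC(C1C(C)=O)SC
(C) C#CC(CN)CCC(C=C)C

[NX3;H0]([#6])([#6])[#6] describes a trivalent nitrogen with no H, bonded to three carbons (a tertiary amine).
(A) contains a dimethylamino group (-N(CH3)2), which satisfies every atom and bond constraint.
(B) has a primary amino group (-NH2) but the nitrogen has H2, not H0 with three carbons.
(C) has a primary amino group (-NH2) but the nitrogen has H2, not H0 with three carbons.
So the answer is (A).

A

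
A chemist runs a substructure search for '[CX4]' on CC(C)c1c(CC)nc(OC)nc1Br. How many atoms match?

The query [CX4] means: C with X4: aliphatic carbon with exactly 4 total connections (bonds + H).
Check the 14 heavy atoms by environment: 2× n (aromatic, X2) → no; 4× c (aromatic, X3) → no; 6× C (X4) → match; 1× O (X2) → no; 1× Br (X1) → no.
That gives 6 matching atoms.

6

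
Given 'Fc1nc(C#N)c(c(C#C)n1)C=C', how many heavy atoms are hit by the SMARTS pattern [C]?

The query [C] means: uppercase C matches aliphatic (non-aromatic) carbon only.
Check the 13 heavy atoms by environment: 2× n (aromatic) → no; 4× c (aromatic) → no; 5× C → match; 1× N → no; 1× F → no.
That gives 5 matching atoms.

5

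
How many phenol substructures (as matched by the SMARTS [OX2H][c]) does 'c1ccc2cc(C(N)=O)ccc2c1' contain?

[OX2H][c] is the SMARTS for a phenol: a hydroxyl oxygen attached to an aromatic carbon.
No fragment in the molecule satisfies every constraint, giving 0 matches.

0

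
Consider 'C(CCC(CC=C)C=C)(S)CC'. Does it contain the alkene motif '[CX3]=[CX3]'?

Yes

The pattern [CX3]=[CX3] describes a non-aromatic C=C double bond between two sp2 carbons — an alkene.
The molecule carries a vinyl group (-CH=CH2), whose atoms satisfy every constraint of the query, so the pattern matches.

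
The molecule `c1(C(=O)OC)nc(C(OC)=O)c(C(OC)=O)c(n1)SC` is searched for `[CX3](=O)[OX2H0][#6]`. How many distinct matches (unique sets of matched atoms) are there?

3

[CX3](=O)[OX2H0][#6] is the SMARTS for an ester: a carbonyl carbon bonded to an oxygen that is itself bonded to carbon (no H on that O).
The molecule carries 3 separate instances of a methyl-ester group (-C(=O)OCH3) meeting every constraint; each maps to a distinct set of atoms, giving 3 matches.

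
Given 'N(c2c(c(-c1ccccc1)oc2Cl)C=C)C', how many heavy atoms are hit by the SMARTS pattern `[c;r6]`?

6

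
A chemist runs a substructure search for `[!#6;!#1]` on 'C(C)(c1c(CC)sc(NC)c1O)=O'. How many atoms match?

Check the 13 heavy atoms by environment: 1× s (aromatic) → match; 4× c (aromatic) → no; 1× N → match; 5× C → no; 2× O → match.
Summing the matching environments: 1 + 1 + 2 = 4 matching atoms.

4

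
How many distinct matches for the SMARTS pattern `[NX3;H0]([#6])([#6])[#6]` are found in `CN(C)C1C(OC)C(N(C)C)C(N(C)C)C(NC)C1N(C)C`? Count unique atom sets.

[NX3;H0]([#6])([#6])[#6] is the SMARTS for a tertiary amine: a trivalent nitrogen with no H, bonded to three carbons.
The molecule carries 4 separate instances of a dimethylamino group (-N(CH3)2) meeting every constraint; each maps to a distinct set of atoms, giving 4 matches.

4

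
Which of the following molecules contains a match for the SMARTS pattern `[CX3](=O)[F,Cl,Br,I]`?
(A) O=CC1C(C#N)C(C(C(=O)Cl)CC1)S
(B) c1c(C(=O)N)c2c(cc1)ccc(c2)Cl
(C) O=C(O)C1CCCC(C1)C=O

[CX3](=O)[F,Cl,Br,I] describes a carbonyl carbon bonded to a halogen (an acyl halide).
(A) contains an acyl chloride (-C(=O)Cl), which satisfies every atom and bond constraint.
(B) has a chloro substituent but the Cl is not on a carbonyl carbon.
(C) has a carboxylic acid group (-C(=O)OH) but the carbonyl is bonded to -OH, not to a halogen.
So the answer is (A).

A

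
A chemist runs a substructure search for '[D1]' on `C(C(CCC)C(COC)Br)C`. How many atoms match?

4

The query [D1] means: atom with exactly one heavy-atom neighbour (degree 1).
Check the 11 heavy atoms by environment: 4× C (D2) → no; 2× C (D3) → no; 3× C (D1) → match; 1× Br (D1) → match; 1× O (D2) → no.
Summing the matching environments: 3 + 1 = 4 matching atoms.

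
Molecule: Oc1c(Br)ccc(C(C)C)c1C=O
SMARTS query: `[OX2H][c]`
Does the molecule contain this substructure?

The pattern [OX2H][c] describes a hydroxyl oxygen attached to an aromatic carbon — a phenol.
The molecule carries a hydroxyl group (-OH), whose atoms satisfy every constraint of the query, so the pattern matches.

Yes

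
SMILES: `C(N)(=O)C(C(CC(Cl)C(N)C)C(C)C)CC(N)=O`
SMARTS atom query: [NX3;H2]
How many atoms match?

3

The query [NX3;H2] means: aliphatic N with 3 total connections, two of them H — an -NH2 nitrogen (amine or amide).
Check the 18 heavy atoms by environment: 3× C (H3, X4) → no; 5× C (H1, X4) → no; 2× C (H2, X4) → no; 2× C (H0, X3) → no; 2× O (H0, X1) → no; 3× N (H2, X3) → match; 1× Cl (H0, X1) → no.
That gives 3 matching atoms.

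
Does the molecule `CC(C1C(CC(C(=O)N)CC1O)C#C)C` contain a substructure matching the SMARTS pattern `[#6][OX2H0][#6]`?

No

The pattern [#6][OX2H0][#6] describes an aliphatic oxygen bridging two carbons with no H on the oxygen — an ether.
The closest candidate here is a hydroxyl group (-OH), but the oxygen has H1, not H0 bridging two carbons. No other fragment satisfies the full query, so there is no match.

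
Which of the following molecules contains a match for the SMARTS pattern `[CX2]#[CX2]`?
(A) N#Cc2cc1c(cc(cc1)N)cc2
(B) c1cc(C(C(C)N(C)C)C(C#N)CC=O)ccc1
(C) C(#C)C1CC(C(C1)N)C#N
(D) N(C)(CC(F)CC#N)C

C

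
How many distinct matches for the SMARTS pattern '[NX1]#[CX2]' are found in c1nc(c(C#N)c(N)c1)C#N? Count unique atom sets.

2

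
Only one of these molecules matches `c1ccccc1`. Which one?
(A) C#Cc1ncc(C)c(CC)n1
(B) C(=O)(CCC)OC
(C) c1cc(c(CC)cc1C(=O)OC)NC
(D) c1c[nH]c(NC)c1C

C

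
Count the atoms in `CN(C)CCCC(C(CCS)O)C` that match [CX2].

0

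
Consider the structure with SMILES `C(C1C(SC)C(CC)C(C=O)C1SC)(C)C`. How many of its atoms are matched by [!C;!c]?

The query [!C;!c] means: neither aliphatic nor aromatic carbon — same as [!#6].
Check the 16 heavy atoms by environment: 13× C → no; 2× S → match; 1× O → match.
Summing the matching environments: 2 + 1 = 3 matching atoms.

3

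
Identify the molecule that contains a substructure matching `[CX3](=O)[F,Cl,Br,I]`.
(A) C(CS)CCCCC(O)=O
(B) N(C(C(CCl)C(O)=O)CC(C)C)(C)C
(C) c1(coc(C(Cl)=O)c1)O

C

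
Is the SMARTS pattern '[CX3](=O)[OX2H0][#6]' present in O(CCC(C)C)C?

The pattern [CX3](=O)[OX2H0][#6] describes a carbonyl carbon bonded to an oxygen that is itself bonded to carbon (no H on that O) — an ester.
The closest candidate here is a methoxy ether (-OCH3), but the ether oxygen is not adjacent to a C=O carbon. No other fragment satisfies the full query, so there is no match.

No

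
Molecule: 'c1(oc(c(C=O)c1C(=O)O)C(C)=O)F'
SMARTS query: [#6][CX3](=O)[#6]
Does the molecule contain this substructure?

Yes

The pattern [#6][CX3](=O)[#6] describes a carbonyl carbon (no H) flanked by two carbons — a ketone.
The molecule carries an acetyl/ketone group (-C(=O)CH3), whose atoms satisfy every constraint of the query, so the pattern matches.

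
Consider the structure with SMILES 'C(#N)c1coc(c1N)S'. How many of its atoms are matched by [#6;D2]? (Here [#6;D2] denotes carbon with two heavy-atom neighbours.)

2

The query [#6;D2] means: any carbon bonded to exactly two heavy atoms.
Check the 9 heavy atoms by environment: 1× o (aromatic, D2) → no; 1× c (aromatic, D2) → match; 3× c (aromatic, D3) → no; 2× N (D1) → no; 1× S (D1) → no; 1× C (D2) → match.
Summing the matching environments: 1 + 1 = 2 matching atoms.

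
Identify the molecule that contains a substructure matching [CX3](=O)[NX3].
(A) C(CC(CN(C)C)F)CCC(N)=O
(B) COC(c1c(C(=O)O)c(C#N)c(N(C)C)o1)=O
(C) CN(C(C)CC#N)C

[CX3](=O)[NX3] describes a carbonyl carbon bonded to a trivalent nitrogen (an amide).
(A) contains a primary amide (-C(=O)NH2), which satisfies every atom and bond constraint.
(B) has a carboxylic acid group (-C(=O)OH) but the carbonyl is bonded to O, not to an NX3 nitrogen.
(C) has a nitrile (-C#N) but the nitrile N is NX1 (triple-bonded), not NX3.
So the answer is (A).

A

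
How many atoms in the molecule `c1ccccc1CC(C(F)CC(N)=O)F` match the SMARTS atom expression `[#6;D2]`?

7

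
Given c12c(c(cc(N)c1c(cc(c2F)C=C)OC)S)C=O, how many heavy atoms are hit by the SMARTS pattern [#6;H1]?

4

The query [#6;H1] means: any carbon bearing exactly one hydrogen.
Check the 19 heavy atoms by environment: 8× c (aromatic, H0) → no; 2× c (aromatic, H1) → match; 2× C (H1) → match; 2× O (H0) → no; 1× S (H1) → no; 1× N (H2) → no; 1× F (H0) → no; 1× C (H3) → no; 1× C (H2) → no.
Summing the matching environments: 2 + 2 = 4 matching atoms.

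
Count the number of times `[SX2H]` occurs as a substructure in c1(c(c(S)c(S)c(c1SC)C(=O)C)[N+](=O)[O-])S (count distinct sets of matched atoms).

[SX2H] is the SMARTS for a thiol: an aliphatic sulfur with two connections, one being H.
The molecule carries 3 separate instances of a thiol (-SH) meeting every constraint; each maps to a distinct set of atoms, giving 3 matches.

3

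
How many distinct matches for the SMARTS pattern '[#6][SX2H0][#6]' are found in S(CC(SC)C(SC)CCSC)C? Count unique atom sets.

4

[#6][SX2H0][#6] is the SMARTS for a thioether: an aliphatic sulfur bridging two carbons with no H on the sulfur.
The molecule carries 4 separate instances of a methylthio ether (-SCH3) meeting every constraint; each maps to a distinct set of atoms, giving 4 matches.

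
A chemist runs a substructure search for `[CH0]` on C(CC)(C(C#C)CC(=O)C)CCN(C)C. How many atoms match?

The query [CH0] means: aliphatic carbon with no attached hydrogen.
Check the 15 heavy atoms by environment: 4× C (H2) → no; 3× C (H1) → no; 2× C (H0) → match; 1× O (H0) → no; 4× C (H3) → no; 1× N (H0) → no.
That gives 2 matching atoms.

2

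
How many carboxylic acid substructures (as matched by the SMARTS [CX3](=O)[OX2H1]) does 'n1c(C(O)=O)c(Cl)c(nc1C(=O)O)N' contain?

[CX3](=O)[OX2H1] is the SMARTS for a carboxylic acid: an sp2 carbon double-bonded to O and single-bonded to an -OH oxygen.
The molecule carries 2 separate instances of a carboxylic acid group (-C(=O)OH) meeting every constraint; each maps to a distinct set of atoms, giving 2 matches.

2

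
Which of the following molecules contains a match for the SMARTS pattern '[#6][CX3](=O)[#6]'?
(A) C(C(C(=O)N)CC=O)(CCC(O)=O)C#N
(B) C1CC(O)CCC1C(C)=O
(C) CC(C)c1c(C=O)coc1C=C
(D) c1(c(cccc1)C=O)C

B

[#6][CX3](=O)[#6] describes a carbonyl carbon (no H) flanked by two carbons (a ketone).
(A) has an aldehyde (-CHO) but the carbonyl carbon has H1, so it is not flanked by two carbons.
(B) contains an acetyl/ketone group (-C(=O)CH3), which satisfies every atom and bond constraint.
(C) has an aldehyde (-CHO) but the carbonyl carbon has H1, so it is not flanked by two carbons.
(D) has an aldehyde (-CHO) but the carbonyl carbon has H1, so it is not flanked by two carbons.
So the answer is (B).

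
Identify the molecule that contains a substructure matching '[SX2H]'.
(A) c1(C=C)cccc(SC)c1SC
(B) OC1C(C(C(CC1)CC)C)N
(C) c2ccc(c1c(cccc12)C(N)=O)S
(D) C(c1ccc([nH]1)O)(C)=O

C

[SX2H] describes an aliphatic sulfur with two connections, one being H (a thiol).
(A) has a methylthio ether (-SCH3) but the sulfur has H0 (bonded to two carbons), not H1.
(B) has a hydroxyl group (-OH) but it is an -OH, not an -SH.
(C) contains a thiol (-SH), which satisfies every atom and bond constraint.
(D) has a hydroxyl group (-OH) but it is an -OH, not an -SH.
So the answer is (C).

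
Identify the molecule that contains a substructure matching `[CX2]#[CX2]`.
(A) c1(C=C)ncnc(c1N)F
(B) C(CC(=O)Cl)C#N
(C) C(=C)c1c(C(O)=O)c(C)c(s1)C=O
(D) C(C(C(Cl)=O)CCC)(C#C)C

D

[CX2]#[CX2] describes a carbon-carbon triple bond (an alkyne).
(A) has a vinyl group (-CH=CH2) but the C=C is a double bond; both carbons are CX3, not CX2.
(B) has a nitrile (-C#N) but the triple bond is C#N, not C#C.
(C) has a vinyl group (-CH=CH2) but the C=C is a double bond; both carbons are CX3, not CX2.
(D) contains an ethynyl group (-C#CH), which satisfies every atom and bond constraint.
So the answer is (D).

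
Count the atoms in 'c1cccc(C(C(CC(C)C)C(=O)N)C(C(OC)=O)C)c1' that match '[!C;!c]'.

The query [!C;!c] means: neither aliphatic nor aromatic carbon — same as [!#6].
Check the 21 heavy atoms by environment: 11× C → no; 6× c (aromatic) → no; 3× O → match; 1× N → match.
Summing the matching environments: 3 + 1 = 4 matching atoms.

4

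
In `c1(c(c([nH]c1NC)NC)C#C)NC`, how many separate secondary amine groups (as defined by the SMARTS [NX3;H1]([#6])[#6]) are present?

[NX3;H1]([#6])[#6] is the SMARTS for a secondary amine: a trivalent nitrogen with one H, bonded to two carbons.
The molecule carries 3 separate instances of an N-methylamino group (-NHCH3) meeting every constraint; each maps to a distinct set of atoms, giving 3 matches.

3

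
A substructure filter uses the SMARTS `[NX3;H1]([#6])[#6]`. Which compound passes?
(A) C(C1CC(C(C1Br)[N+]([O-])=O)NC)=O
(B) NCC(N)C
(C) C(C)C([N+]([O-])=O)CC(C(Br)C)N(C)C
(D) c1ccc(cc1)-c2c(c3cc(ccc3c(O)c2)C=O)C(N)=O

A

[NX3;H1]([#6])[#6] describes a trivalent nitrogen with one H, bonded to two carbons (a secondary amine).
(A) contains an N-methylamino group (-NHCH3), which satisfies every atom and bond constraint.
(B) has a primary amino group (-NH2) but the nitrogen has H2 and only one carbon neighbour.
(C) has a dimethylamino group (-N(CH3)2) but the nitrogen has H0, not H1.
(D) has a primary amide (-C(=O)NH2) but the -C(=O)NH2 nitrogen has H2, not H1.
So the answer is (A).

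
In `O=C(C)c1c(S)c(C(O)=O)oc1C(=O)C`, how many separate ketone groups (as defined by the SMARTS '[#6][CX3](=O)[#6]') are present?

2

[#6][CX3](=O)[#6] is the SMARTS for a ketone: a carbonyl carbon (no H) flanked by two carbons.
The molecule carries 2 separate instances of an acetyl/ketone group (-C(=O)CH3) meeting every constraint; each maps to a distinct set of atoms, giving 2 matches.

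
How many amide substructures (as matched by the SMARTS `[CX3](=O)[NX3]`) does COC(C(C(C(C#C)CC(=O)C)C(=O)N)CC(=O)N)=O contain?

2

[CX3](=O)[NX3] is the SMARTS for an amide: a carbonyl carbon bonded to a trivalent nitrogen.
The molecule carries 2 separate instances of a primary amide (-C(=O)NH2) meeting every constraint; each maps to a distinct set of atoms, giving 2 matches.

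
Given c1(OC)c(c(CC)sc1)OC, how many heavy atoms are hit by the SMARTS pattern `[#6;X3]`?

The query [#6;X3] means: any carbon (aromatic or not) with three total connections.
Check the 11 heavy atoms by environment: 1× s (aromatic, X2) → no; 4× c (aromatic, X3) → match; 4× C (X4) → no; 2× O (X2) → no.
That gives 4 matching atoms.

4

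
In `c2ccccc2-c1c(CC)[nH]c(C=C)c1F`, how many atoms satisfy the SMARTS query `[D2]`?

8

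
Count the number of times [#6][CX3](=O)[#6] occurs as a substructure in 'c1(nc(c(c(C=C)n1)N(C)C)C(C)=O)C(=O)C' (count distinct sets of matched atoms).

2

[#6][CX3](=O)[#6] is the SMARTS for a ketone: a carbonyl carbon (no H) flanked by two carbons.
The molecule carries 2 separate instances of an acetyl/ketone group (-C(=O)CH3) meeting every constraint; each maps to a distinct set of atoms, giving 2 matches.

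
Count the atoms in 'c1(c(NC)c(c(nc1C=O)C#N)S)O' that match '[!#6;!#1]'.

6

The query [!#6;!#1] means: not carbon and not hydrogen — any heteroatom.
Check the 14 heavy atoms by environment: 1× n (aromatic) → match; 5× c (aromatic) → no; 2× O → match; 3× C → no; 1× S → match; 2× N → match.
Summing the matching environments: 1 + 2 + 1 + 2 = 6 matching atoms.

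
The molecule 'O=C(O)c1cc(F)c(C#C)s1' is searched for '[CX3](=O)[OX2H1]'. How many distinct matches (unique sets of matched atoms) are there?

[CX3](=O)[OX2H1] is the SMARTS for a carboxylic acid: an sp2 carbon double-bonded to O and single-bonded to an -OH oxygen.
Exactly one fragment in the molecule meets all constraints, giving 1 match.

1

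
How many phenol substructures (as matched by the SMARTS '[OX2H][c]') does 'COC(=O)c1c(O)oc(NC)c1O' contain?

2

[OX2H][c] is the SMARTS for a phenol: a hydroxyl oxygen attached to an aromatic carbon.
The molecule carries 2 separate instances of a hydroxyl group (-OH) meeting every constraint; each maps to a distinct set of atoms, giving 2 matches.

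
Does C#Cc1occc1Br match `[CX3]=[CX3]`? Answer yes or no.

No

The pattern [CX3]=[CX3] describes a non-aromatic C=C double bond between two sp2 carbons — an alkene.
The closest candidate here is an ethynyl group (-C#CH), but the C-C bond is a triple bond, not a double bond. No other fragment satisfies the full query, so there is no match.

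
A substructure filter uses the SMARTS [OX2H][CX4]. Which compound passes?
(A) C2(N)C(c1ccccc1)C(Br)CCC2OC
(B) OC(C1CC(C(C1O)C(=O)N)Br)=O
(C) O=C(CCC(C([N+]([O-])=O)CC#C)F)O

[OX2H][CX4] describes a hydroxyl oxygen bound to an sp3 (X4) carbon (an aliphatic alcohol).
(A) has a methoxy ether (-OCH3) but the oxygen has H0 (ether), not H1.
(B) contains a hydroxyl group (-OH), which satisfies every atom and bond constraint.
(C) has a carboxylic acid group (-C(=O)OH) but the -OH is on a CX3 carbonyl carbon, not a CX4 carbon.
So the answer is (B).

B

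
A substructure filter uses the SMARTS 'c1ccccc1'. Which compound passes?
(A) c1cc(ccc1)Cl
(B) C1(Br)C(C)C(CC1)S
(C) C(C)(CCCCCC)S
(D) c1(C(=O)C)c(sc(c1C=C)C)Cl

A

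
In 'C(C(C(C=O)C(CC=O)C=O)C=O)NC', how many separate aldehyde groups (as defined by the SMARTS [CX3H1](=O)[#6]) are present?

4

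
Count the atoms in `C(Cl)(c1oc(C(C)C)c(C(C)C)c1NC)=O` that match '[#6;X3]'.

5

Check the 16 heavy atoms by environment: 1× o (aromatic, X2) → no; 4× c (aromatic, X3) → match; 1× N (X3) → no; 7× C (X4) → no; 1× C (X3) → match; 1× O (X1) → no; 1× Cl (X1) → no.
Summing the matching environments: 4 + 1 = 5 matching atoms.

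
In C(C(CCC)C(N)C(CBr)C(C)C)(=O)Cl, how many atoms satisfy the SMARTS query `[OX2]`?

The query [OX2] means: aliphatic oxygen with two total connections — ether, hydroxyl, or ester single-bond O.
Check the 15 heavy atoms by environment: 10× C (X4) → no; 1× Br (X1) → no; 1× N (X3) → no; 1× C (X3) → no; 1× O (X1) → no; 1× Cl (X1) → no.
No environment satisfies the query, so 0 matching atoms.

0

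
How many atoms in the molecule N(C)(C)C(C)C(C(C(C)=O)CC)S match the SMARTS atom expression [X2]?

1

The query [X2] means: any atom with exactly two total connections (bonds + H).
Check the 13 heavy atoms by environment: 9× C (X4) → no; 1× C (X3) → no; 1× O (X1) → no; 1× S (X2) → match; 1× N (X3) → no.
That gives 1 matching atom.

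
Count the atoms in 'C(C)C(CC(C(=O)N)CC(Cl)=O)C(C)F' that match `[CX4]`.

8

The query [CX4] means: C with X4: aliphatic carbon with exactly 4 total connections (bonds + H).
Check the 15 heavy atoms by environment: 8× C (X4) → match; 2× C (X3) → no; 2× O (X1) → no; 1× N (X3) → no; 1× Cl (X1) → no; 1× F (X1) → no.
That gives 8 matching atoms.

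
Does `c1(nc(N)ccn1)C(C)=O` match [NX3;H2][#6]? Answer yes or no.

The pattern [NX3;H2][#6] describes a trivalent nitrogen with two H attached to carbon — a primary amine.
The molecule carries a primary amino group (-NH2), whose atoms satisfy every constraint of the query, so the pattern matches.

Yes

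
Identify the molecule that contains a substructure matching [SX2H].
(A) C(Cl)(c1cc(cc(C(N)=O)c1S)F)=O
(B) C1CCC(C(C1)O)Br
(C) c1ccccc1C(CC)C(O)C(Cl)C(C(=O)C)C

[SX2H] describes an aliphatic sulfur with two connections, one being H (a thiol).
(A) contains a thiol (-SH), which satisfies every atom and bond constraint.
(B) has a hydroxyl group (-OH) but it is an -OH, not an -SH.
(C) has a hydroxyl group (-OH) but it is an -OH, not an -SH.
So the answer is (A).

A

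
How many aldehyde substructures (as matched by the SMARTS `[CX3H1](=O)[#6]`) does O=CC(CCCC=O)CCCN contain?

2

[CX3H1](=O)[#6] is the SMARTS for an aldehyde: an sp2 carbon with one H, double-bonded to O and single-bonded to carbon.
The molecule carries 2 separate instances of an aldehyde (-CHO) meeting every constraint; each maps to a distinct set of atoms, giving 2 matches.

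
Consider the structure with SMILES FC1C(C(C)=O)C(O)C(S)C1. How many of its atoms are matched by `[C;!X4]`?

1

Check the 11 heavy atoms by environment: 6× C (X4) → no; 1× C (X3) → match; 1× O (X1) → no; 1× O (X2) → no; 1× F (X1) → no; 1× S (X2) → no.
That gives 1 matching atom.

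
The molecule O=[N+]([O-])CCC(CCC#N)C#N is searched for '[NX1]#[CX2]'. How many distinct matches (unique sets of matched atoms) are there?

2

[NX1]#[CX2] is the SMARTS for a nitrile: a nitrogen triple-bonded to a two-connected carbon.
The molecule carries 2 separate instances of a nitrile (-C#N) meeting every constraint; each maps to a distinct set of atoms, giving 2 matches.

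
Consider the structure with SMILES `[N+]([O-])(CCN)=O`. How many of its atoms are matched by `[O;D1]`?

2

Check the 6 heavy atoms by environment: 2× C (D2) → no; 1× N (charge +1, D3) → no; 1× O (charge -1, D1) → match; 1× O (D1) → match; 1× N (D1) → no.
Summing the matching environments: 1 + 1 = 2 matching atoms.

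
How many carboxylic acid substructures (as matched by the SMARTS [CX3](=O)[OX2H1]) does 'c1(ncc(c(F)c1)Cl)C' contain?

0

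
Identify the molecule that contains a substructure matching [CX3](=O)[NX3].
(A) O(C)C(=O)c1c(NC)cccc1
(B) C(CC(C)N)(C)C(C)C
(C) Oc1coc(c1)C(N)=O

C

[CX3](=O)[NX3] describes a carbonyl carbon bonded to a trivalent nitrogen (an amide).
(A) has a methyl-ester group (-C(=O)OCH3) but the carbonyl is bonded to O, not to an NX3 nitrogen.
(B) has a primary amino group (-NH2) but the -NH2 is not attached to a carbonyl carbon.
(C) contains a primary amide (-C(=O)NH2), which satisfies every atom and bond constraint.
So the answer is (C).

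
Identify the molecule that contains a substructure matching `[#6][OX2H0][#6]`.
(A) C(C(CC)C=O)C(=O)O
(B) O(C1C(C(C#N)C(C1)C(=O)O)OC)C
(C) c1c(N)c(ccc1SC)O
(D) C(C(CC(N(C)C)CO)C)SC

B

[#6][OX2H0][#6] describes an aliphatic oxygen bridging two carbons with no H on the oxygen (an ether).
(A) has a carboxylic acid group (-C(=O)OH) but the -OH oxygen has H1; the =O is OX1, not OX2.
(B) contains a methoxy ether (-OCH3), which satisfies every atom and bond constraint.
(C) has a hydroxyl group (-OH) but the oxygen has H1, not H0 bridging two carbons.
(D) has a hydroxyl group (-OH) but the oxygen has H1, not H0 bridging two carbons.
So the answer is (B).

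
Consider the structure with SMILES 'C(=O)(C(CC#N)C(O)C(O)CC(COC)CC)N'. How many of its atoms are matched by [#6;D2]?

Check the 18 heavy atoms by environment: 5× C (D2) → match; 5× C (D3) → no; 3× O (D1) → no; 2× N (D1) → no; 1× O (D2) → no; 2× C (D1) → no.
That gives 5 matching atoms.

5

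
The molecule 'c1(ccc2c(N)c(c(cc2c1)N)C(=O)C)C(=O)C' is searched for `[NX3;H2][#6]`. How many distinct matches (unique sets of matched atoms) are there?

2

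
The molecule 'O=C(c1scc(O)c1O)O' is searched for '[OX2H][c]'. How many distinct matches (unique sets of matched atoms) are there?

[OX2H][c] is the SMARTS for a phenol: a hydroxyl oxygen attached to an aromatic carbon.
The molecule carries 2 separate instances of a hydroxyl group (-OH) meeting every constraint; each maps to a distinct set of atoms, giving 2 matches.

2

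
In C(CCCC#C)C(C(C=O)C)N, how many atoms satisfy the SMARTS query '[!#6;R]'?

0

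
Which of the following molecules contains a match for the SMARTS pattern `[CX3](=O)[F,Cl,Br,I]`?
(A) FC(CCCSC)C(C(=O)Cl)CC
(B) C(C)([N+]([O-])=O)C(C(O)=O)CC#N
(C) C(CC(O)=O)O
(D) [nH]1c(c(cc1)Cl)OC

A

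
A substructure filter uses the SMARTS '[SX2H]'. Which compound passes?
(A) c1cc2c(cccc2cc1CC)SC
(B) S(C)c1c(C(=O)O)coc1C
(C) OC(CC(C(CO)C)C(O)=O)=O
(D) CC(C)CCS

[SX2H] describes an aliphatic sulfur with two connections, one being H (a thiol).
(A) has a methylthio ether (-SCH3) but the sulfur has H0 (bonded to two carbons), not H1.
(B) has a methylthio ether (-SCH3) but the sulfur has H0 (bonded to two carbons), not H1.
(C) has a hydroxyl group (-OH) but it is an -OH, not an -SH.
(D) contains a thiol (-SH), which satisfies every atom and bond constraint.
So the answer is (D).

D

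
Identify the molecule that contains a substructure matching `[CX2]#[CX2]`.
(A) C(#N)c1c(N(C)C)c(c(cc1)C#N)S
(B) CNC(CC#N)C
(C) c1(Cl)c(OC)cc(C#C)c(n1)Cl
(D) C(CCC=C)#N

[CX2]#[CX2] describes a carbon-carbon triple bond (an alkyne).
(A) has a nitrile (-C#N) but the triple bond is C#N, not C#C.
(B) has a nitrile (-C#N) but the triple bond is C#N, not C#C.
(C) contains an ethynyl group (-C#CH), which satisfies every atom and bond constraint.
(D) has a nitrile (-C#N) but the triple bond is C#N, not C#C.
So the answer is (C).

C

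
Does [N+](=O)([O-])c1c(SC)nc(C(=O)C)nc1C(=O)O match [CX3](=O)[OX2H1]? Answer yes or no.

The pattern [CX3](=O)[OX2H1] describes an sp2 carbon double-bonded to O and single-bonded to an -OH oxygen — a carboxylic acid.
The molecule carries a carboxylic acid group (-C(=O)OH), whose atoms satisfy every constraint of the query, so the pattern matches.

Yes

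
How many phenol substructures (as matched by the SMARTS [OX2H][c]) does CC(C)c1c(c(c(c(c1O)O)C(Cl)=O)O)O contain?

4

[OX2H][c] is the SMARTS for a phenol: a hydroxyl oxygen attached to an aromatic carbon.
The molecule carries 4 separate instances of a hydroxyl group (-OH) meeting every constraint; each maps to a distinct set of atoms, giving 4 matches.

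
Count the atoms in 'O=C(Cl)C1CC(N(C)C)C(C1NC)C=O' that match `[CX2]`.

0

The query [CX2] means: C with X2: aliphatic carbon with exactly 2 total connections.
Check the 15 heavy atoms by environment: 8× C (X4) → no; 2× C (X3) → no; 2× O (X1) → no; 2× N (X3) → no; 1× Cl (X1) → no.
No environment satisfies the query, so 0 matching atoms.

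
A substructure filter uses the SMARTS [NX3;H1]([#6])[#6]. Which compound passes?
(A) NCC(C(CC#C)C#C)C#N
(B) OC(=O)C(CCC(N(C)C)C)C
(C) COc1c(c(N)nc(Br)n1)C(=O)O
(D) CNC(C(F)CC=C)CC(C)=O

[NX3;H1]([#6])[#6] describes a trivalent nitrogen with one H, bonded to two carbons (a secondary amine).
(A) has a primary amino group (-NH2) but the nitrogen has H2 and only one carbon neighbour.
(B) has a dimethylamino group (-N(CH3)2) but the nitrogen has H0, not H1.
(C) has a primary amino group (-NH2) but the nitrogen has H2 and only one carbon neighbour.
(D) contains an N-methylamino group (-NHCH3), which satisfies every atom and bond constraint.
So the answer is (D).

D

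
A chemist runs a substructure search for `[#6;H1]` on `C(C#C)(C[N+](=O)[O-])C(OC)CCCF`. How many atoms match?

Check the 14 heavy atoms by environment: 4× C (H2) → no; 3× C (H1) → match; 1× C (H0) → no; 2× O (H0) → no; 1× C (H3) → no; 1× N (charge +1, H0) → no; 1× O (charge -1, H0) → no; 1× F (H0) → no.
That gives 3 matching atoms.

3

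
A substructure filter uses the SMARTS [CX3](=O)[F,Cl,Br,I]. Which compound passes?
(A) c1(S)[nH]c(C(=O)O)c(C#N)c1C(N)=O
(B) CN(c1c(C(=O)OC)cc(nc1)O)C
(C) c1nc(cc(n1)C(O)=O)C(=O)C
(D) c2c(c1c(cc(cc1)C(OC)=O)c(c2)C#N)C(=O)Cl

D

[CX3](=O)[F,Cl,Br,I] describes a carbonyl carbon bonded to a halogen (an acyl halide).
(A) has a carboxylic acid group (-C(=O)OH) but the carbonyl is bonded to -OH, not to a halogen.
(B) has a methyl-ester group (-C(=O)OCH3) but the carbonyl is bonded to -O-C, not to a halogen.
(C) has a carboxylic acid group (-C(=O)OH) but the carbonyl is bonded to -OH, not to a halogen.
(D) contains an acyl chloride (-C(=O)Cl), which satisfies every atom and bond constraint.
So the answer is (D).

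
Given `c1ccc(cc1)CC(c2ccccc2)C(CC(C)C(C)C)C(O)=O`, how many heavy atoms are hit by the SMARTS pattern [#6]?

22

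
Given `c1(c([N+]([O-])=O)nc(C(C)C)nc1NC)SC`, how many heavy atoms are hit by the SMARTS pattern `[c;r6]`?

4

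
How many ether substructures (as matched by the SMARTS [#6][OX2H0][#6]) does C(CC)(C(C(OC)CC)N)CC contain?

1

[#6][OX2H0][#6] is the SMARTS for an ether: an aliphatic oxygen bridging two carbons with no H on the oxygen.
Exactly one fragment in the molecule meets all constraints, giving 1 match.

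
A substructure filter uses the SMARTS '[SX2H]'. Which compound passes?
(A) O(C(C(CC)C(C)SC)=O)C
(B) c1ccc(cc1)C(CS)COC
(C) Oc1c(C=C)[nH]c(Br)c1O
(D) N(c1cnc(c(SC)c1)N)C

B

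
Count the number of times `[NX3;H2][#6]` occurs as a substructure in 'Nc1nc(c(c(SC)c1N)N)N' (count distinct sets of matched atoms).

[NX3;H2][#6] is the SMARTS for a primary amine: a trivalent nitrogen with two H attached to carbon.
The molecule carries 4 separate instances of a primary amino group (-NH2) meeting every constraint; each maps to a distinct set of atoms, giving 4 matches.

4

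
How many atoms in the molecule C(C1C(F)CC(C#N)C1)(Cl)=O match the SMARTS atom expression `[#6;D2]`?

3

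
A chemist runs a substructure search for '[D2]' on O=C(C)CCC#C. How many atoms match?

The query [D2] means: atom with exactly two heavy-atom neighbours.
Check the 7 heavy atoms by environment: 3× C (D2) → match; 2× C (D1) → no; 1× C (D3) → no; 1× O (D1) → no.
That gives 3 matching atoms.

3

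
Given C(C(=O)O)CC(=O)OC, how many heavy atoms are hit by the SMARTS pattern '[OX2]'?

2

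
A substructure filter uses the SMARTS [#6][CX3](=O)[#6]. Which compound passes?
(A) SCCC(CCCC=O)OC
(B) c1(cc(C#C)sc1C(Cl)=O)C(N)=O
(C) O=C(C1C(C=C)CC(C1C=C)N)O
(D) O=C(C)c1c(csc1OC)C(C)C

[#6][CX3](=O)[#6] describes a carbonyl carbon (no H) flanked by two carbons (a ketone).
(A) has an aldehyde (-CHO) but the carbonyl carbon has H1, so it is not flanked by two carbons.
(B) has a primary amide (-C(=O)NH2) but one neighbour of the carbonyl carbon is N, not C.
(C) has a carboxylic acid group (-C(=O)OH) but one neighbour of the carbonyl carbon is O, not C.
(D) contains an acetyl/ketone group (-C(=O)CH3), which satisfies every atom and bond constraint.
So the answer is (D).

D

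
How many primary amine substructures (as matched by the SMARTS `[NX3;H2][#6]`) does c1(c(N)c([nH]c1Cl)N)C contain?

2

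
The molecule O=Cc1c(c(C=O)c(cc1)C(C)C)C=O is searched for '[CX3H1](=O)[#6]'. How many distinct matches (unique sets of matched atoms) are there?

[CX3H1](=O)[#6] is the SMARTS for an aldehyde: an sp2 carbon with one H, double-bonded to O and single-bonded to carbon.
The molecule carries 3 separate instances of an aldehyde (-CHO) meeting every constraint; each maps to a distinct set of atoms, giving 3 matches.

3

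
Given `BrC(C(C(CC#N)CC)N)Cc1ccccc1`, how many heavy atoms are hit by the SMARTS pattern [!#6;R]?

0

The query [!#6;R] means: non-carbon atom that is part of a ring.
Check the 17 heavy atoms by environment: 8× C (acyclic) → no; 1× Br (acyclic) → no; 2× N (acyclic) → no; 6× c (aromatic, in 6-ring) → no.
No environment satisfies the query, so 0 matching atoms.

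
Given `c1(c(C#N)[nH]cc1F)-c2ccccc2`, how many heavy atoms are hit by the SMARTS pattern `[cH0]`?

4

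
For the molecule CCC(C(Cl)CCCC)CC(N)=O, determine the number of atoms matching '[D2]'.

5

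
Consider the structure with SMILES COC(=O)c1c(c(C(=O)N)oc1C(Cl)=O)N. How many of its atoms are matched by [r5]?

Check the 16 heavy atoms by environment: 1× o (aromatic, in 5-ring) → match; 4× c (aromatic, in 5-ring) → match; 4× C (acyclic) → no; 4× O (acyclic) → no; 1× Cl (acyclic) → no; 2× N (acyclic) → no.
Summing the matching environments: 1 + 4 = 5 matching atoms.

5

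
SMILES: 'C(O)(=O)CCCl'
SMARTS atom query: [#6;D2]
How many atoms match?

The query [#6;D2] means: any carbon bonded to exactly two heavy atoms.
Check the 6 heavy atoms by environment: 2× C (D2) → match; 1× Cl (D1) → no; 1× C (D3) → no; 2× O (D1) → no.
That gives 2 matching atoms.

2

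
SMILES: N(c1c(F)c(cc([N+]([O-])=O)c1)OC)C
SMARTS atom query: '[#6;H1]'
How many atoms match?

2

Check the 14 heavy atoms by environment: 4× c (aromatic, H0) → no; 2× c (aromatic, H1) → match; 1× F (H0) → no; 2× O (H0) → no; 2× C (H3) → no; 1× N (charge +1, H0) → no; 1× O (charge -1, H0) → no; 1× N (H1) → no.
That gives 2 matching atoms.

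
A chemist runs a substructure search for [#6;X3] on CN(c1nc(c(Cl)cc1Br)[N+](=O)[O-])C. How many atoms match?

5

The query [#6;X3] means: any carbon (aromatic or not) with three total connections.
Check the 14 heavy atoms by environment: 1× n (aromatic, X2) → no; 5× c (aromatic, X3) → match; 1× N (charge +1, X3) → no; 1× O (charge -1, X1) → no; 1× O (X1) → no; 1× Cl (X1) → no; 1× Br (X1) → no; 1× N (X3) → no; 2× C (X4) → no.
That gives 5 matching atoms.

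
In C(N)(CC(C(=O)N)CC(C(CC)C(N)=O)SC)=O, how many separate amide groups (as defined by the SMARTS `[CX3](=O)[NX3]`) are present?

3

[CX3](=O)[NX3] is the SMARTS for an amide: a carbonyl carbon bonded to a trivalent nitrogen.
The molecule carries 3 separate instances of a primary amide (-C(=O)NH2) meeting every constraint; each maps to a distinct set of atoms, giving 3 matches.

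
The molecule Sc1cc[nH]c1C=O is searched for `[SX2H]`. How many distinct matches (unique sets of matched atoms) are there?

[SX2H] is the SMARTS for a thiol: an aliphatic sulfur with two connections, one being H.
Exactly one fragment in the molecule meets all constraints, giving 1 match.

1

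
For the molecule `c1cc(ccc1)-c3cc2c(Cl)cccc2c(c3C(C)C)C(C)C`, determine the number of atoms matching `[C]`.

6

The query [C] means: uppercase C matches aliphatic (non-aromatic) carbon only.
Check the 23 heavy atoms by environment: 16× c (aromatic) → no; 6× C → match; 1× Cl → no.
That gives 6 matching atoms.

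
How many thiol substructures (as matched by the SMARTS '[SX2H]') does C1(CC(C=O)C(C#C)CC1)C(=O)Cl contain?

0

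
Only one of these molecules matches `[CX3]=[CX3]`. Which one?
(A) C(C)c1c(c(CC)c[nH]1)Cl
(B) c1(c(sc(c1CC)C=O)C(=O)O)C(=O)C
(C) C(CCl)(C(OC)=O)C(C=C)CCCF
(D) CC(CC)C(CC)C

C

[CX3]=[CX3] describes a non-aromatic C=C double bond between two sp2 carbons (an alkene).
(A) has an ethyl group (-CH2CH3) but its C-C bond is a single bond between CX4 carbons, not CX3=CX3.
(B) has an ethyl group (-CH2CH3) but its C-C bond is a single bond between CX4 carbons, not CX3=CX3.
(C) contains a vinyl group (-CH=CH2), which satisfies every atom and bond constraint.
(D) has an ethyl group (-CH2CH3) but its C-C bond is a single bond between CX4 carbons, not CX3=CX3.
So the answer is (C).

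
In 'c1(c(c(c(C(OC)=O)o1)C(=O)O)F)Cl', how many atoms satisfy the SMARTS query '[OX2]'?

2

The query [OX2] means: aliphatic oxygen with two total connections — ether, hydroxyl, or ester single-bond O.
Check the 14 heavy atoms by environment: 1× o (aromatic, X2) → no; 4× c (aromatic, X3) → no; 2× C (X3) → no; 2× O (X1) → no; 2× O (X2) → match; 1× F (X1) → no; 1× Cl (X1) → no; 1× C (X4) → no.
That gives 2 matching atoms.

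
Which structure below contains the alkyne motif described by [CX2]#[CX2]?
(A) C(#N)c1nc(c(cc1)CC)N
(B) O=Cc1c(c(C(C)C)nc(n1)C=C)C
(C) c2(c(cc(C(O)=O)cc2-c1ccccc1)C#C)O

[CX2]#[CX2] describes a carbon-carbon triple bond (an alkyne).
(A) has a nitrile (-C#N) but the triple bond is C#N, not C#C.
(B) has a vinyl group (-CH=CH2) but the C=C is a double bond; both carbons are CX3, not CX2.
(C) contains an ethynyl group (-C#CH), which satisfies every atom and bond constraint.
So the answer is (C).

C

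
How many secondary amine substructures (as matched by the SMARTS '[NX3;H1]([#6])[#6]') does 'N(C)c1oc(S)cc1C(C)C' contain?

[NX3;H1]([#6])[#6] is the SMARTS for a secondary amine: a trivalent nitrogen with one H, bonded to two carbons.
Exactly one fragment in the molecule meets all constraints, giving 1 match.

1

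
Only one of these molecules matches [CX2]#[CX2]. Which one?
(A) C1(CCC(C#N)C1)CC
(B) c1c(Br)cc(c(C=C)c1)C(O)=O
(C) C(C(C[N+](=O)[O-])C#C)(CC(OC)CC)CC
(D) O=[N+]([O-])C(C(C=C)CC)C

C

[CX2]#[CX2] describes a carbon-carbon triple bond (an alkyne).
(A) has a nitrile (-C#N) but the triple bond is C#N, not C#C.
(B) has a vinyl group (-CH=CH2) but the C=C is a double bond; both carbons are CX3, not CX2.
(C) contains an ethynyl group (-C#CH), which satisfies every atom and bond constraint.
(D) has a vinyl group (-CH=CH2) but the C=C is a double bond; both carbons are CX3, not CX2.
So the answer is (C).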